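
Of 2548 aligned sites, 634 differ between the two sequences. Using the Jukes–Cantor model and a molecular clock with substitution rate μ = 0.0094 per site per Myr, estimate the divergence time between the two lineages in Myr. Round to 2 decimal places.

p = 634/2548 ≈ 0.248823.
d = −(3/4) ln(1 − 4p/3) = −0.75 ln(1 − 0.331764) = −0.75 ln(0.668236)
  = −0.75 × (-0.403114) = 0.302336 substitutions/site.
Under a molecular clock d = 2μt, so t = d/(2μ) = 0.302336 / (2 × 0.0094) = 16.08 Myr.

16.08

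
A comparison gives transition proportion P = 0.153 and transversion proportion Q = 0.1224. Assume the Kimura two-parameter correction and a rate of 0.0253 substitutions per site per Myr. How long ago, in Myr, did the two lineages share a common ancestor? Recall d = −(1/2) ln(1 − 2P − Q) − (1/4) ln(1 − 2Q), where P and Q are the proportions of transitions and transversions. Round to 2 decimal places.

Under the Kimura two-parameter model, d = −½ ln(1 − 2P − Q) − ¼ ln(1 − 2Q).
1 − 2P − Q = 0.5716, giving −½ ln(0.5716) = 0.279658.
1 − 2Q = 0.7552, giving −¼ ln(0.7552) = 0.070193.
d = 0.279658 + 0.070193 = 0.349851.
Under a molecular clock d = 2μt, so t = d/(2μ) = 0.349851 / (2 × 0.0253) = 6.91 Myr.

6.91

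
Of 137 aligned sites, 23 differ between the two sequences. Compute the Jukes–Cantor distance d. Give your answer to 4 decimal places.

p = 23/137 ≈ 0.167883.
d = −(3/4) ln(1 − 4p/3) = −0.75 ln(1 − 0.223844) = −0.75 ln(0.776156)
  = −0.75 × (-0.253402) = 0.190052 substitutions/site.

0.1901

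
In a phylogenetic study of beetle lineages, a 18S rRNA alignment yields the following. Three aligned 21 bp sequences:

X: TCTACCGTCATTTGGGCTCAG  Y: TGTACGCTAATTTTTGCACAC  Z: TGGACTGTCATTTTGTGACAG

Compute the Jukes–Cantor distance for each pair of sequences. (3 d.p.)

X–Y: 8/21 sites differ → p ≈ 0.380952, d = −0.75 ln(1 − 0.507936) = 0.531860 ≈ 0.532.
X–Z: 7/21 sites differ → p ≈ 0.333333, d = −0.75 ln(1 − 0.444444) = 0.440839 ≈ 0.441.
Y–Z: 8/21 sites differ → p ≈ 0.380952, d = −0.75 ln(1 − 0.507936) = 0.531860 ≈ 0.532.

d(X,Y) = 0.532, d(X,Z) = 0.441, d(Y,Z) = 0.532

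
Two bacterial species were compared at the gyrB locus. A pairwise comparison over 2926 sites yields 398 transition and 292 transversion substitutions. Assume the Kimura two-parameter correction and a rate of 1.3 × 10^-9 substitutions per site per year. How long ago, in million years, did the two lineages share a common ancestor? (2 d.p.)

110.82

P = 398/2926 ≈ 0.136022 and Q = 292/2926 ≈ 0.099795.
Under the Kimura two-parameter model, d = −½ ln(1 − 2P − Q) − ¼ ln(1 − 2Q).
1 − 2P − Q = 0.628161, giving −½ ln(0.628161) = 0.232479.
1 − 2Q = 0.80041, giving −¼ ln(0.80041) = 0.055658.
d = 0.232479 + 0.055658 = 0.288137.
Under a molecular clock d = 2μt, so t = d/(2μ) = 0.288137 / (2 × 1.3 × 10^-9) = 110.82 million years.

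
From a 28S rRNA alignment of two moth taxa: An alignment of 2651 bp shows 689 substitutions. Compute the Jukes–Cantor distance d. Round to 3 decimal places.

0.319

p = 689/2651 ≈ 0.259902.
d = −(3/4) ln(1 − 4p/3) = −0.75 ln(1 − 0.346536) = −0.75 ln(0.653464)
  = −0.75 × (-0.425468) = 0.319101 substitutions/site.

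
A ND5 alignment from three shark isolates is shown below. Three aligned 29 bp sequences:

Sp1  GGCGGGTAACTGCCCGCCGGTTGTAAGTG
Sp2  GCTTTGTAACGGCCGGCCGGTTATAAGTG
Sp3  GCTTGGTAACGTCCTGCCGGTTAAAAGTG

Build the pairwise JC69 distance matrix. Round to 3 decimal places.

Sp1–Sp2: 7/29 sites differ → p ≈ 0.241379, d = −0.75 ln(1 − 0.321839) = 0.291278 ≈ 0.291.
Sp1–Sp3: 8/29 sites differ → p ≈ 0.275862, d = −0.75 ln(1 − 0.367816) = 0.343931 ≈ 0.344.
Sp2–Sp3: 4/29 sites differ → p ≈ 0.137931, d = −0.75 ln(1 − 0.183908) = 0.152421 ≈ 0.152.

d(Sp1,Sp2) = 0.291, d(Sp1,Sp3) = 0.344, d(Sp2,Sp3) = 0.152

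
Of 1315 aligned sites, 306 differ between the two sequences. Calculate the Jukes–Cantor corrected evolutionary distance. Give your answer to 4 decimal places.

p = 306/1315 ≈ 0.2327.
d = −(3/4) ln(1 − 4p/3) = −0.75 ln(1 − 0.310267) = −0.75 ln(0.689733)
  = −0.75 × (-0.371451) = 0.278588 substitutions/site.

0.2786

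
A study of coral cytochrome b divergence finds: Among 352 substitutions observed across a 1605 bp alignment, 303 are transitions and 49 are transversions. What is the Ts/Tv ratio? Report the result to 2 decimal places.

6.18

R = 303/49 = 6.183673… ≈ 6.18 (to 2 d.p.).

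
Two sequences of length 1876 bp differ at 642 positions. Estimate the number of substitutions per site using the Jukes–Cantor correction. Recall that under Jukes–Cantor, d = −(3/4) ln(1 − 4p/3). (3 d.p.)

p = 642/1876 ≈ 0.342217.
d = −(3/4) ln(1 − 4p/3) = −0.75 ln(1 − 0.456289) = −0.75 ln(0.543711)
  = −0.75 × (-0.609337) = 0.457003 substitutions/site.

0.457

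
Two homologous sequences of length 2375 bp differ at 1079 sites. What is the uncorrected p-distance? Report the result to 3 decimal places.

0.454

p = 1079/2375 = 0.454315… ≈ 0.454 (to 3 d.p.).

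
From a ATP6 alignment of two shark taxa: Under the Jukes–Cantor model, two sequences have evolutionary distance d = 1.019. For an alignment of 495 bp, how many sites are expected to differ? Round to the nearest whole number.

276

Invert JC69: p = (3/4)(1 − e^(−4d/3)) = 0.75 × (1 − e^(-1.358667)) = 0.75 × (1 − 0.257003) = 0.557248.
Expected differing sites = pL ≈ 0.557248 × 495 = 275.83776 ≈ 276.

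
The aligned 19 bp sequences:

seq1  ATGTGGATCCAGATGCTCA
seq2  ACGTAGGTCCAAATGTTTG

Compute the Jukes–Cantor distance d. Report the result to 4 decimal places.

The sequences differ at 7 of 19 sites (2, 5, 7, 12, 16, 18, 19), so p = 7/19 ≈ 0.368421.
d = −(3/4) ln(1 − 4p/3) = −0.75 ln(1 − 0.491228) = −0.75 ln(0.508772)
  = −0.75 × (-0.675755) = 0.506816 substitutions/site.

0.5068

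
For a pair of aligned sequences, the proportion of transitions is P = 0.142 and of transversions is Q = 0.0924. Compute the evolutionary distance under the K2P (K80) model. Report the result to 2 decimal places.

Under the Kimura two-parameter model, d = −½ ln(1 − 2P − Q) − ¼ ln(1 − 2Q).
1 − 2P − Q = 0.6236, giving −½ ln(0.6236) = 0.236123.
1 − 2Q = 0.8152, giving −¼ ln(0.8152) = 0.051080.
d = 0.236123 + 0.051080 = 0.287203.

0.29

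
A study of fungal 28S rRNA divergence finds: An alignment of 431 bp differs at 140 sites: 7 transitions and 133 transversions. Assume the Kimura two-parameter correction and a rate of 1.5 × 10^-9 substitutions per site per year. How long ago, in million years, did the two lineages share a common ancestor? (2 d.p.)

P = 7/431 ≈ 0.016241 and Q = 133/431 ≈ 0.308585.
Under the Kimura two-parameter model, d = −½ ln(1 − 2P − Q) − ¼ ln(1 − 2Q).
1 − 2P − Q = 0.658933, giving −½ ln(0.658933) = 0.208567.
1 − 2Q = 0.38283, giving −¼ ln(0.38283) = 0.240041.
d = 0.208567 + 0.240041 = 0.448608.
Under a molecular clock d = 2μt, so t = d/(2μ) = 0.448608 / (2 × 1.5 × 10^-9) = 149.54 million years.

149.54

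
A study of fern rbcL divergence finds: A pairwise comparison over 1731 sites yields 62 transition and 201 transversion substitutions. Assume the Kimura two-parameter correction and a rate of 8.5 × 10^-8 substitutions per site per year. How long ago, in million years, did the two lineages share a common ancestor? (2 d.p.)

P = 62/1731 ≈ 0.035817 and Q = 201/1731 ≈ 0.116118.
Under the Kimura two-parameter model, d = −½ ln(1 − 2P − Q) − ¼ ln(1 − 2Q).
1 − 2P − Q = 0.812248, giving −½ ln(0.812248) = 0.103975.
1 − 2Q = 0.767764, giving −¼ ln(0.767764) = 0.066068.
d = 0.103975 + 0.066068 = 0.170043.
Under a molecular clock d = 2μt, so t = d/(2μ) = 0.170043 / (2 × 8.5 × 10^-8) = 1.00 million years.

1.00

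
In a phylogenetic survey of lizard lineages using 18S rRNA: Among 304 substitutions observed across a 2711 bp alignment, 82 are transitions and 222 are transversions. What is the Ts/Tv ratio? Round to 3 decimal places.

0.369

R = 82/222 = 0.369369… ≈ 0.369 (to 3 d.p.).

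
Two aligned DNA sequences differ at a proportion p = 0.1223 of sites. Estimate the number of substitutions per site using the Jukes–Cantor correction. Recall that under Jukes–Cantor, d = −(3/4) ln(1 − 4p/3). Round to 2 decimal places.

0.13

d = −(3/4) ln(1 − 4p/3) = −0.75 ln(1 − 0.163067) = −0.75 ln(0.836933)
  = −0.75 × (-0.178011) = 0.133508 substitutions/site.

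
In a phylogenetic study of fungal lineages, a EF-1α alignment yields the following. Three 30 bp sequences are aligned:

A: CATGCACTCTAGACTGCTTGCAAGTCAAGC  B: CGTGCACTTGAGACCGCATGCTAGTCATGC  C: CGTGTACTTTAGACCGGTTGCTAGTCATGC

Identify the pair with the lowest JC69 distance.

B and C

A–B: 7/30 differ, p = 0.233, d = 0.280.
A–C: 7/30 differ, p = 0.233, d = 0.280.
B–C: 4/30 differ, p = 0.133, d = 0.147.
The smallest distance is between B and C.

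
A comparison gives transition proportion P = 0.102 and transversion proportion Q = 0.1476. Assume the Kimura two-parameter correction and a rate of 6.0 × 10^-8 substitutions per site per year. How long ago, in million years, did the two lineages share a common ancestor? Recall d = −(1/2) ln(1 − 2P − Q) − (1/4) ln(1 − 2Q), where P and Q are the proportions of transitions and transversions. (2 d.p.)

2.53

Under the Kimura two-parameter model, d = −½ ln(1 − 2P − Q) − ¼ ln(1 − 2Q).
1 − 2P − Q = 0.6484, giving −½ ln(0.6484) = 0.216624.
1 − 2Q = 0.7048, giving −¼ ln(0.7048) = 0.087460.
d = 0.216624 + 0.087460 = 0.304084.
Under a molecular clock d = 2μt, so t = d/(2μ) = 0.304084 / (2 × 6.0 × 10^-8) = 2.53 million years.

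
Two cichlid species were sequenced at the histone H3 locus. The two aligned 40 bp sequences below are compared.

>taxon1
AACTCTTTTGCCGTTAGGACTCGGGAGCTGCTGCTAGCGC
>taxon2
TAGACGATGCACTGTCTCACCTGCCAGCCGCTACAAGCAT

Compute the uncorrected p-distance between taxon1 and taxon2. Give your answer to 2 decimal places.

The sequences differ at 22 of 40 positions.
p = 22/40 = 0.55.

0.55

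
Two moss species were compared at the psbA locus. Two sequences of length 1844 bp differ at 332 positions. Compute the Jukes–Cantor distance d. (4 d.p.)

p = 332/1844 ≈ 0.180043.
d = −(3/4) ln(1 − 4p/3) = −0.75 ln(1 − 0.240057) = −0.75 ln(0.759943)
  = −0.75 × (-0.274512) = 0.205884 substitutions/site.

0.2059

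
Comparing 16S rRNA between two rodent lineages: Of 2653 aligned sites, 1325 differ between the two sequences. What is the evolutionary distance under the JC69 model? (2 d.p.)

0.82

p = 1325/2653 ≈ 0.499435.
d = −(3/4) ln(1 − 4p/3) = −0.75 ln(1 − 0.665913) = −0.75 ln(0.334087)
  = −0.75 × (-1.096354) = 0.822266 substitutions/site.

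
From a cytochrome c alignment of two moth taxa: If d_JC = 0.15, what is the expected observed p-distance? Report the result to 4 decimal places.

p = (3/4)(1 − e^(−4d/3)) = 0.75 × (1 − e^(-0.2)) = 0.75 × (1 − 0.818731) = 0.135952.

0.1360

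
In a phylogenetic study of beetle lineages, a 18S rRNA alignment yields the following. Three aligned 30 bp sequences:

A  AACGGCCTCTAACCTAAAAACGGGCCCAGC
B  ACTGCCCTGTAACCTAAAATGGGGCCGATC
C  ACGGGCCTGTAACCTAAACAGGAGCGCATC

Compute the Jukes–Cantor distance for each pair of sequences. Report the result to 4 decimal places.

d(A,B) = 0.3295, d(A,C) = 0.3295, d(B,C) = 0.2795

A–B: 8/30 sites differ → p ≈ 0.266667, d = −0.75 ln(1 − 0.355556) = 0.329526 ≈ 0.3295.
A–C: 8/30 sites differ → p ≈ 0.266667, d = −0.75 ln(1 − 0.355556) = 0.329526 ≈ 0.3295.
B–C: 7/30 sites differ → p ≈ 0.233333, d = −0.75 ln(1 − 0.311111) = 0.279506 ≈ 0.2795.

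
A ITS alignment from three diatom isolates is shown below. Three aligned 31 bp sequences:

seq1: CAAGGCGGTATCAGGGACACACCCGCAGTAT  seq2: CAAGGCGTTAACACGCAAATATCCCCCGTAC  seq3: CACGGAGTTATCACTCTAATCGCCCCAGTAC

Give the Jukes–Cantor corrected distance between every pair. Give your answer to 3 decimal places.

d(seq1,seq2) = 0.422, d(seq1,seq3) = 0.614, d(seq2,seq3) = 0.316

seq1–seq2: 10/31 sites differ → p ≈ 0.322581, d = −0.75 ln(1 − 0.430108) = 0.421731 ≈ 0.422.
seq1–seq3: 13/31 sites differ → p ≈ 0.419355, d = −0.75 ln(1 − 0.55914) = 0.614271 ≈ 0.614.
seq2–seq3: 8/31 sites differ → p ≈ 0.258065, d = −0.75 ln(1 − 0.344087) = 0.316295 ≈ 0.316.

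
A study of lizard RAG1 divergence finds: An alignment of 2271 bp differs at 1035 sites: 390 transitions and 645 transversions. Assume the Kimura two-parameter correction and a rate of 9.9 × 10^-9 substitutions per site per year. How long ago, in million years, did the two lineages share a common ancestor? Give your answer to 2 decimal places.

35.53

P = 390/2271 ≈ 0.171731 and Q = 645/2271 ≈ 0.284016.
Under the Kimura two-parameter model, d = −½ ln(1 − 2P − Q) − ¼ ln(1 − 2Q).
1 − 2P − Q = 0.372522, giving −½ ln(0.372522) = 0.493730.
1 − 2Q = 0.431968, giving −¼ ln(0.431968) = 0.209851.
d = 0.493730 + 0.209851 = 0.703581.
Under a molecular clock d = 2μt, so t = d/(2μ) = 0.703581 / (2 × 9.9 × 10^-9) = 35.53 million years.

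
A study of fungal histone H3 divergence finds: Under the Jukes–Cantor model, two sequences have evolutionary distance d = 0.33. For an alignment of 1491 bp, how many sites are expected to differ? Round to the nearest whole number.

Invert JC69: p = (3/4)(1 − e^(−4d/3)) = 0.75 × (1 − e^(-0.44)) = 0.75 × (1 − 0.644036) = 0.266973.
Expected differing sites = pL ≈ 0.266973 × 1491 = 398.056743 ≈ 398.

398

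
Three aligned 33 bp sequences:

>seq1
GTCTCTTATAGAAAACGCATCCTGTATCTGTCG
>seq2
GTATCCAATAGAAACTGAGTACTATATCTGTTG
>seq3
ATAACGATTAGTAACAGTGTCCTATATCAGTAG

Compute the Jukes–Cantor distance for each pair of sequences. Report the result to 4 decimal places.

d(seq1,seq2) = 0.3882, d(seq1,seq3) = 0.6254, d(seq2,seq3) = 0.3882

seq1–seq2: 10/33 sites differ → p ≈ 0.30303, d = −0.75 ln(1 − 0.40404) = 0.388186 ≈ 0.3882.
seq1–seq3: 14/33 sites differ → p ≈ 0.424242, d = −0.75 ln(1 − 0.565656) = 0.625439 ≈ 0.6254.
seq2–seq3: 10/33 sites differ → p ≈ 0.30303, d = −0.75 ln(1 − 0.40404) = 0.388186 ≈ 0.3882.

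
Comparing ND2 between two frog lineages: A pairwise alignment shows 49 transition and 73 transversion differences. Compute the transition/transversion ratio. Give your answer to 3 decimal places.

R = 49/73 = 0.671232… ≈ 0.671 (to 3 d.p.).

0.671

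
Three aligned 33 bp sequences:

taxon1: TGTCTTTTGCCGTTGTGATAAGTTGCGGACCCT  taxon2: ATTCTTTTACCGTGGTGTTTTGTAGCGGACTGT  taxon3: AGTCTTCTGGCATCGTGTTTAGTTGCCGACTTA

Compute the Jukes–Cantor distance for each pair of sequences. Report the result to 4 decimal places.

d(taxon1,taxon2) = 0.3882, d(taxon1,taxon3) = 0.4408, d(taxon2,taxon3) = 0.4408

taxon1–taxon2: 10/33 sites differ → p ≈ 0.30303, d = −0.75 ln(1 − 0.40404) = 0.388186 ≈ 0.3882.
taxon1–taxon3: 11/33 sites differ → p ≈ 0.333333, d = −0.75 ln(1 − 0.444444) = 0.440839 ≈ 0.4408.
taxon2–taxon3: 11/33 sites differ → p ≈ 0.333333, d = −0.75 ln(1 − 0.444444) = 0.440839 ≈ 0.4408.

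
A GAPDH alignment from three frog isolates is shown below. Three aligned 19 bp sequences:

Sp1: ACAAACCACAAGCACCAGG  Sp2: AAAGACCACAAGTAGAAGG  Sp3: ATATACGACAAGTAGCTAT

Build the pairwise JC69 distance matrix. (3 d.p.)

Sp1–Sp2: 5/19 sites differ → p ≈ 0.263158, d = −0.75 ln(1 − 0.350877) = 0.324100 ≈ 0.324.
Sp1–Sp3: 8/19 sites differ → p ≈ 0.421053, d = −0.75 ln(1 − 0.561404) = 0.618132 ≈ 0.618.
Sp2–Sp3: 7/19 sites differ → p ≈ 0.368421, d = −0.75 ln(1 − 0.491228) = 0.506816 ≈ 0.507.

d(Sp1,Sp2) = 0.324, d(Sp1,Sp3) = 0.618, d(Sp2,Sp3) = 0.507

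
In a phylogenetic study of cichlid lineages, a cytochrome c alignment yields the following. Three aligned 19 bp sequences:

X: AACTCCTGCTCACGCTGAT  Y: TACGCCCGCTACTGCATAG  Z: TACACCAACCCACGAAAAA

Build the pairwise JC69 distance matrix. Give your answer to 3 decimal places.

X–Y: 9/19 sites differ → p ≈ 0.473684, d = −0.75 ln(1 − 0.631579) = 0.748897 ≈ 0.749.
X–Z: 9/19 sites differ → p ≈ 0.473684, d = −0.75 ln(1 − 0.631579) = 0.748897 ≈ 0.749.
Y–Z: 10/19 sites differ → p ≈ 0.526316, d = −0.75 ln(1 − 0.701755) = 0.907380 ≈ 0.907.

d(X,Y) = 0.749, d(X,Z) = 0.749, d(Y,Z) = 0.907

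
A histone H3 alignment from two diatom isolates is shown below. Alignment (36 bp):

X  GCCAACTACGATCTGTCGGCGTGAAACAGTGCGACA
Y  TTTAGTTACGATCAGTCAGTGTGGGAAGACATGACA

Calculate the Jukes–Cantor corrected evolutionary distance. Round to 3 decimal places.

The sequences differ at 16 of 36 sites, so p = 16/36 ≈ 0.444444.
d = −(3/4) ln(1 − 4p/3) = −0.75 ln(1 − 0.592592) = −0.75 ln(0.407408)
  = −0.75 × (-0.897940) = 0.673455 substitutions/site.

0.673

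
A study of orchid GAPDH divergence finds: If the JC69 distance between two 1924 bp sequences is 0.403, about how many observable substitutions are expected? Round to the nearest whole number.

Invert JC69: p = (3/4)(1 − e^(−4d/3)) = 0.75 × (1 − e^(-0.537333)) = 0.75 × (1 − 0.584305) = 0.311771.
Expected differing sites = pL ≈ 0.311771 × 1924 = 599.847404 ≈ 600.

600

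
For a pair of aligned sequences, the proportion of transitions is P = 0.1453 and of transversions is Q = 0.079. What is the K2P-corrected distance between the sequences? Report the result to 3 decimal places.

Under the Kimura two-parameter model, d = −½ ln(1 − 2P − Q) − ¼ ln(1 − 2Q).
1 − 2P − Q = 0.6304, giving −½ ln(0.6304) = 0.230700.
1 − 2Q = 0.842, giving −¼ ln(0.842) = 0.042994.
d = 0.230700 + 0.042994 = 0.273694.

0.274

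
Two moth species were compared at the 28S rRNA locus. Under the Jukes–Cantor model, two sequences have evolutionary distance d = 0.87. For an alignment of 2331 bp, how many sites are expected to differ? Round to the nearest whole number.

1200

Invert JC69: p = (3/4)(1 − e^(−4d/3)) = 0.75 × (1 − e^(-1.16)) = 0.75 × (1 − 0.313486) = 0.514886.
Expected differing sites = pL ≈ 0.514886 × 2331 = 1200.199266 ≈ 1200.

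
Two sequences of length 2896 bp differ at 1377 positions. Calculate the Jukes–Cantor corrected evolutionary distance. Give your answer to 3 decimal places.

p = 1377/2896 ≈ 0.475483.
d = −(3/4) ln(1 − 4p/3) = −0.75 ln(1 − 0.633977) = −0.75 ln(0.366023)
  = −0.75 × (-1.005059) = 0.753794 substitutions/site.

0.754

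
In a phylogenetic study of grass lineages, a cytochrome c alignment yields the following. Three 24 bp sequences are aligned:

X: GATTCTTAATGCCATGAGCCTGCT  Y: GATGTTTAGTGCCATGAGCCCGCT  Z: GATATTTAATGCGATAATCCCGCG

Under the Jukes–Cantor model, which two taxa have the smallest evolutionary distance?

X and Y

X–Y: 4/24 differ, p = 0.167, d = 0.188.
X–Z: 7/24 differ, p = 0.292, d = 0.369.
Y–Z: 6/24 differ, p = 0.250, d = 0.304.
The smallest distance is between X and Y.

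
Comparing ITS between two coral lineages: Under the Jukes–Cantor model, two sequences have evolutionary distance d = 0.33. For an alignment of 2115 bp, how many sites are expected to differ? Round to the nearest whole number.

Invert JC69: p = (3/4)(1 − e^(−4d/3)) = 0.75 × (1 − e^(-0.44)) = 0.75 × (1 − 0.644036) = 0.266973.
Expected differing sites = pL ≈ 0.266973 × 2115 = 564.647895 ≈ 565.

565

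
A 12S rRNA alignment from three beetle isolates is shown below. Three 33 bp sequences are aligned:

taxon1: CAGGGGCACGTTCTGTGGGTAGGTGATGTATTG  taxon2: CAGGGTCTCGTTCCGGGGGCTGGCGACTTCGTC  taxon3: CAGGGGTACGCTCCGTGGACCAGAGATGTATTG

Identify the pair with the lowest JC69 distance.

taxon1 and taxon3

taxon1–taxon2: 12/33 differ, p = 0.364, d = 0.497.
taxon1–taxon3: 8/33 differ, p = 0.242, d = 0.293.
taxon2–taxon3: 14/33 differ, p = 0.424, d = 0.625.
The smallest distance is between taxon1 and taxon3.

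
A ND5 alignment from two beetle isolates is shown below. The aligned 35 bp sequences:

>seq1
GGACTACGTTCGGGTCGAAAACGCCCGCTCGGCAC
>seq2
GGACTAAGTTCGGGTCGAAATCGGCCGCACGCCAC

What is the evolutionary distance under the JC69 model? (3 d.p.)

0.158

The sequences differ at 5 of 35 sites (7, 21, 24, 29, 32), so p = 5/35 ≈ 0.142857.
d = −(3/4) ln(1 − 4p/3) = −0.75 ln(1 − 0.190476) = −0.75 ln(0.809524)
  = −0.75 × (-0.211309) = 0.158482 substitutions/site.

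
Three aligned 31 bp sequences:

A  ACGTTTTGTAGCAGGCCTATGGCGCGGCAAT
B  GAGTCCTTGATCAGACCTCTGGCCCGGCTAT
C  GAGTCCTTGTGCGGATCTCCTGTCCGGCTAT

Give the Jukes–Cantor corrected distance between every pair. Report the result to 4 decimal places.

d(A,B) = 0.4806, d(A,C) = 0.8740, d(B,C) = 0.2687

A–B: 11/31 sites differ → p ≈ 0.354839, d = −0.75 ln(1 − 0.473119) = 0.480585 ≈ 0.4806.
A–C: 16/31 sites differ → p ≈ 0.516129, d = −0.75 ln(1 − 0.688172) = 0.873978 ≈ 0.8740.
B–C: 7/31 sites differ → p ≈ 0.225806, d = −0.75 ln(1 − 0.301075) = 0.268659 ≈ 0.2687.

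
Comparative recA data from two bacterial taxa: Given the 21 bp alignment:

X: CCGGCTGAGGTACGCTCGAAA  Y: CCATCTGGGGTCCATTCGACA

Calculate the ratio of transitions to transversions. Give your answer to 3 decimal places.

Transitions are A↔G and C↔T; transversions are all other mismatches.
Transitions: 4. Transversions: 3.
R = 4/3 = 1.333333… ≈ 1.333 (to 3 d.p.).

1.333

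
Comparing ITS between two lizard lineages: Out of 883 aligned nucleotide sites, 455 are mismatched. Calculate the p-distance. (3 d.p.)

0.515

p = 455/883 = 0.515288… ≈ 0.515 (to 3 d.p.).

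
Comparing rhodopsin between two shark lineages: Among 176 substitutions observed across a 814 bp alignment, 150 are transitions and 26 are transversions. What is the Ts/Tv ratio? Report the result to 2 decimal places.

R = 150/26 = 5.769230… ≈ 5.77 (to 2 d.p.).

5.77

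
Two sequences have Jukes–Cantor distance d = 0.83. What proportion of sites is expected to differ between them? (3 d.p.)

p = (3/4)(1 − e^(−4d/3)) = 0.75 × (1 − e^(-1.106667)) = 0.75 × (1 − 0.330659) = 0.502006.

0.502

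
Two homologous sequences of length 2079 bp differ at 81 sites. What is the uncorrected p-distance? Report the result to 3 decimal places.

0.039

p = 81/2079 = 0.038961… ≈ 0.039 (to 3 d.p.).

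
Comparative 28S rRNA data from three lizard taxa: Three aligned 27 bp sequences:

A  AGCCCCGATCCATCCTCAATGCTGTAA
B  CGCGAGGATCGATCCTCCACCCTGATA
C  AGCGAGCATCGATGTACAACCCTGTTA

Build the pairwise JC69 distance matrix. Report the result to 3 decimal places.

A–B: 10/27 sites differ → p ≈ 0.37037, d = −0.75 ln(1 − 0.493827) = 0.510658 ≈ 0.511.
A–C: 11/27 sites differ → p ≈ 0.407407, d = −0.75 ln(1 − 0.543209) = 0.587647 ≈ 0.588.
B–C: 7/27 sites differ → p ≈ 0.259259, d = −0.75 ln(1 − 0.345679) = 0.318118 ≈ 0.318.

d(A,B) = 0.511, d(A,C) = 0.588, d(B,C) = 0.318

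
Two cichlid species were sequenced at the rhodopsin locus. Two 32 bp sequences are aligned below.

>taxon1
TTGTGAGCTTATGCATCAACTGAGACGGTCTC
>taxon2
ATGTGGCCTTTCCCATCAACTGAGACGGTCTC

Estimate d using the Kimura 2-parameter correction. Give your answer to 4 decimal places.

Of 32 sites, 2 differences are transitions and 4 are transversions, so P = 2/32 = 0.0625 and Q = 4/32 = 0.125.
Under the Kimura two-parameter model, d = −½ ln(1 − 2P − Q) − ¼ ln(1 − 2Q).
1 − 2P − Q = 0.75, giving −½ ln(0.75) = 0.143841.
1 − 2Q = 0.75, giving −¼ ln(0.75) = 0.071921.
d = 0.143841 + 0.071921 = 0.215762.

0.2158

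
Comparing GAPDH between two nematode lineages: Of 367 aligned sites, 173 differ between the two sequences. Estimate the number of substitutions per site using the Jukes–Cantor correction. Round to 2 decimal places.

p = 173/367 ≈ 0.47139.
d = −(3/4) ln(1 − 4p/3) = −0.75 ln(1 − 0.62852) = −0.75 ln(0.37148)
  = −0.75 × (-0.990260) = 0.742695 substitutions/site.

0.74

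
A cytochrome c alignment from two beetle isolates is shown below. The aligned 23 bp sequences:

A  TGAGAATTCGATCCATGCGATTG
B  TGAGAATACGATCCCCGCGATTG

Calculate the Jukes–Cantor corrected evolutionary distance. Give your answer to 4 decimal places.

0.1433

The sequences differ at 3 of 23 sites (8, 15, 16), so p = 3/23 ≈ 0.130435.
d = −(3/4) ln(1 − 4p/3) = −0.75 ln(1 − 0.173913) = −0.75 ln(0.826087)
  = −0.75 × (-0.191055) = 0.143291 substitutions/site.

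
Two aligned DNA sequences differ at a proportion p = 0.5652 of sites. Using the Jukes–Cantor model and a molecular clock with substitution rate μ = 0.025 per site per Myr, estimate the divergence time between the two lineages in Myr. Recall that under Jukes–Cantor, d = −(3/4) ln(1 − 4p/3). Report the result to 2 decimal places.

d = −(3/4) ln(1 − 4p/3) = −0.75 ln(1 − 0.7536) = −0.75 ln(0.2464)
  = −0.75 × (-1.400799) = 1.050599 substitutions/site.
Under a molecular clock d = 2μt, so t = d/(2μ) = 1.050599 / (2 × 0.025) = 21.01 Myr.

21.01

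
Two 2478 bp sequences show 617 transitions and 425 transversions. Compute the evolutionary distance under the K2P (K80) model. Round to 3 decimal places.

P = 617/2478 ≈ 0.248991 and Q = 425/2478 ≈ 0.171509.
Under the Kimura two-parameter model, d = −½ ln(1 − 2P − Q) − ¼ ln(1 − 2Q).
1 − 2P − Q = 0.330509, giving −½ ln(0.330509) = 0.553561.
1 − 2Q = 0.656982, giving −¼ ln(0.656982) = 0.105025.
d = 0.553561 + 0.105025 = 0.658586.

0.659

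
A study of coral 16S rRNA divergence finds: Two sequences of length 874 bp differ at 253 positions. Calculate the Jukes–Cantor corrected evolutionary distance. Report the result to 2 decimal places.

p = 253/874 ≈ 0.289474.
d = −(3/4) ln(1 − 4p/3) = −0.75 ln(1 − 0.385965) = −0.75 ln(0.614035)
  = −0.75 × (-0.487703) = 0.365777 substitutions/site.

0.37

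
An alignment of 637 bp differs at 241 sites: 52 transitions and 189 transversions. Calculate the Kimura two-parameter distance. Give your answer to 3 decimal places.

0.533

P = 52/637 ≈ 0.081633 and Q = 189/637 ≈ 0.296703.
Under the Kimura two-parameter model, d = −½ ln(1 − 2P − Q) − ¼ ln(1 − 2Q).
1 − 2P − Q = 0.540031, giving −½ ln(0.540031) = 0.308064.
1 − 2Q = 0.406594, giving −¼ ln(0.406594) = 0.224985.
d = 0.308064 + 0.224985 = 0.533049.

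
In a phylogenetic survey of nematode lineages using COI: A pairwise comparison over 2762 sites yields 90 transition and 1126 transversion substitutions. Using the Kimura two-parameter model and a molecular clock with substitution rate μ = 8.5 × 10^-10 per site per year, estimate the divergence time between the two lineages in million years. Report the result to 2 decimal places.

P = 90/2762 ≈ 0.032585 and Q = 1126/2762 ≈ 0.407676.
Under the Kimura two-parameter model, d = −½ ln(1 − 2P − Q) − ¼ ln(1 − 2Q).
1 − 2P − Q = 0.527154, giving −½ ln(0.527154) = 0.320131.
1 − 2Q = 0.184648, giving −¼ ln(0.184648) = 0.422326.
d = 0.320131 + 0.422326 = 0.742457.
Under a molecular clock d = 2μt, so t = d/(2μ) = 0.742457 / (2 × 8.5 × 10^-10) = 436.74 million years.

436.74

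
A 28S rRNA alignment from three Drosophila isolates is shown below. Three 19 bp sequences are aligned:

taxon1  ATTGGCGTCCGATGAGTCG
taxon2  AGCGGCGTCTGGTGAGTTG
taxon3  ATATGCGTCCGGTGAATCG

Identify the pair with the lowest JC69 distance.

taxon1–taxon2: 5/19 differ, p = 0.263, d = 0.324.
taxon1–taxon3: 4/19 differ, p = 0.211, d = 0.247.
taxon2–taxon3: 6/19 differ, p = 0.316, d = 0.410.
The smallest distance is between taxon1 and taxon3.

taxon1 and taxon3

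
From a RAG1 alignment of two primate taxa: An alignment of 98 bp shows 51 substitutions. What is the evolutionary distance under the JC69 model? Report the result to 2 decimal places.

p = 51/98 ≈ 0.520408.
d = −(3/4) ln(1 − 4p/3) = −0.75 ln(1 − 0.693877) = −0.75 ln(0.306123)
  = −0.75 × (-1.183768) = 0.887826 substitutions/site.

0.89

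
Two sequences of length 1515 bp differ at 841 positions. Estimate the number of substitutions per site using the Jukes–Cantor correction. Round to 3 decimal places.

1.011

p = 841/1515 ≈ 0.555116.
d = −(3/4) ln(1 − 4p/3) = −0.75 ln(1 − 0.740155) = −0.75 ln(0.259845)
  = −0.75 × (-1.347670) = 1.010753 substitutions/site.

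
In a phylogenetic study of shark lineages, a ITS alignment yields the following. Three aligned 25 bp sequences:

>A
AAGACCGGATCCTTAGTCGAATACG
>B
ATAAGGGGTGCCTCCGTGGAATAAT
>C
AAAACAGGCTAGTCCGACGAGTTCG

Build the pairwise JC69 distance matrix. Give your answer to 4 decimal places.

d(A,B) = 0.6626, d(A,C) = 0.5716, d(B,C) = 0.8865

A–B: 11/25 sites differ → p = 0.44, d = −0.75 ln(1 − 0.586667) = 0.662626 ≈ 0.6626.
A–C: 10/25 sites differ → p = 0.4, d = −0.75 ln(1 − 0.533333) = 0.571605 ≈ 0.5716.
B–C: 13/25 sites differ → p = 0.52, d = −0.75 ln(1 − 0.693333) = 0.886495 ≈ 0.8865.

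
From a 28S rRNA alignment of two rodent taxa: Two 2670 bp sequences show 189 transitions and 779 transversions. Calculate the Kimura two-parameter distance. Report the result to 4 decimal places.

0.5030

P = 189/2670 ≈ 0.070787 and Q = 779/2670 ≈ 0.29176.
Under the Kimura two-parameter model, d = −½ ln(1 − 2P − Q) − ¼ ln(1 − 2Q).
1 − 2P − Q = 0.566666, giving −½ ln(0.566666) = 0.283993.
1 − 2Q = 0.41648, giving −¼ ln(0.41648) = 0.218979.
d = 0.283993 + 0.218979 = 0.502972.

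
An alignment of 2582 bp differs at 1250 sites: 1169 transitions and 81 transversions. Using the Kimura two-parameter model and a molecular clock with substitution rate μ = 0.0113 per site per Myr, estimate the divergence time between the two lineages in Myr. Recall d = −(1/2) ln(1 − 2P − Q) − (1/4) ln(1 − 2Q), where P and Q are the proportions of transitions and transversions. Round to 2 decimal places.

P = 1169/2582 ≈ 0.45275 and Q = 81/2582 ≈ 0.031371.
Under the Kimura two-parameter model, d = −½ ln(1 − 2P − Q) − ¼ ln(1 − 2Q).
1 − 2P − Q = 0.063129, giving −½ ln(0.063129) = 1.381288.
1 − 2Q = 0.937258, giving −¼ ln(0.937258) = 0.016199.
d = 1.381288 + 0.016199 = 1.397487.
Under a molecular clock d = 2μt, so t = d/(2μ) = 1.397487 / (2 × 0.0113) = 61.84 Myr.

61.84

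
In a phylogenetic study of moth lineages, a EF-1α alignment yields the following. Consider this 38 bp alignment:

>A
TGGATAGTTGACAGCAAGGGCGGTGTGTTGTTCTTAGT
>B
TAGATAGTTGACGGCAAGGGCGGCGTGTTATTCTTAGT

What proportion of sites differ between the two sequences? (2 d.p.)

0.11

The sequences differ at 4 of 38 positions (sites 2, 13, 24, 30).
p = 4/38 = 0.105263… ≈ 0.11 (to 2 d.p.).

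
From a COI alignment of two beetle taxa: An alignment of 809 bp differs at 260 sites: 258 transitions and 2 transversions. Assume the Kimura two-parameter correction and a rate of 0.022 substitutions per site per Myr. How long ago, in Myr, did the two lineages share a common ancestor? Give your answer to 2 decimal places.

11.65

P = 258/809 ≈ 0.318912 and Q = 2/809 ≈ 0.002472.
Under the Kimura two-parameter model, d = −½ ln(1 − 2P − Q) − ¼ ln(1 − 2Q).
1 − 2P − Q = 0.359704, giving −½ ln(0.359704) = 0.511237.
1 − 2Q = 0.995056, giving −¼ ln(0.995056) = 0.001239.
d = 0.511237 + 0.001239 = 0.512476.
Under a molecular clock d = 2μt, so t = d/(2μ) = 0.512476 / (2 × 0.022) = 11.65 Myr.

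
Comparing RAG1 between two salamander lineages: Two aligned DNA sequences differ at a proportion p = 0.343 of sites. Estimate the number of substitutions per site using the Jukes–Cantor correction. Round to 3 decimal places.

d = −(3/4) ln(1 − 4p/3) = −0.75 ln(1 − 0.457333) = −0.75 ln(0.542667)
  = −0.75 × (-0.611259) = 0.458444 substitutions/site.

0.458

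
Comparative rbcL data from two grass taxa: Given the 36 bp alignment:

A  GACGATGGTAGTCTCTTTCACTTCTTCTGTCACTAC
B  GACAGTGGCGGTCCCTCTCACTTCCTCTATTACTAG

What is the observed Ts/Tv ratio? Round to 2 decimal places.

9.00

Transitions are A↔G and C↔T; transversions are all other mismatches.
Transitions: 9. Transversions: 1.
R = 9/1 = 9.00.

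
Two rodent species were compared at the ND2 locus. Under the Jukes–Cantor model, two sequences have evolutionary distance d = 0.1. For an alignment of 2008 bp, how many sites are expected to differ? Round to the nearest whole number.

188

Invert JC69: p = (3/4)(1 − e^(−4d/3)) = 0.75 × (1 − e^(-0.133333)) = 0.75 × (1 − 0.875174) = 0.093620.
Expected differing sites = pL ≈ 0.093620 × 2008 = 187.98896 ≈ 188.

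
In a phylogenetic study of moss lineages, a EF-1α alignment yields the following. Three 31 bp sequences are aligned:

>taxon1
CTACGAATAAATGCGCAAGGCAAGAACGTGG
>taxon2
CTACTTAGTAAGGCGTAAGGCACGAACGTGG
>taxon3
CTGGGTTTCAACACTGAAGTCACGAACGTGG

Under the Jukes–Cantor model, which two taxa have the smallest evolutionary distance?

taxon1–taxon2: 7/31 differ, p = 0.226, d = 0.269.
taxon1–taxon3: 11/31 differ, p = 0.355, d = 0.481.
taxon2–taxon3: 11/31 differ, p = 0.355, d = 0.481.
The smallest distance is between taxon1 and taxon2.

taxon1 and taxon2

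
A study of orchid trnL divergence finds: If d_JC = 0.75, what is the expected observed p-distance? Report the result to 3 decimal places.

p = (3/4)(1 − e^(−4d/3)) = 0.75 × (1 − e^(-1)) = 0.75 × (1 − 0.367879) = 0.474091.

0.474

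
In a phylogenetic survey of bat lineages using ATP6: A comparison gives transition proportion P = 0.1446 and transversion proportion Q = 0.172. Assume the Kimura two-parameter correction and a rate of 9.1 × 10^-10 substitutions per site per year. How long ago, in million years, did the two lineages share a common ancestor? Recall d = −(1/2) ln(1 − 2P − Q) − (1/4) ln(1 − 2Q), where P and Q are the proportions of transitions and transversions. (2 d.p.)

Under the Kimura two-parameter model, d = −½ ln(1 − 2P − Q) − ¼ ln(1 − 2Q).
1 − 2P − Q = 0.5388, giving −½ ln(0.5388) = 0.309205.
1 − 2Q = 0.656, giving −¼ ln(0.656) = 0.105399.
d = 0.309205 + 0.105399 = 0.414604.
Under a molecular clock d = 2μt, so t = d/(2μ) = 0.414604 / (2 × 9.1 × 10^-10) = 227.80 million years.

227.80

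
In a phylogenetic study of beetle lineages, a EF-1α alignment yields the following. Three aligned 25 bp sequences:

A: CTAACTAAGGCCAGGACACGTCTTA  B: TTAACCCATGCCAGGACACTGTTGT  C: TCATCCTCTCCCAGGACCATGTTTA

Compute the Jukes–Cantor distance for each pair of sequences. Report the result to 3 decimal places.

d(A,B) = 0.490, d(A,C) = 0.886, d(B,C) = 0.490

A–B: 9/25 sites differ → p = 0.36, d = −0.75 ln(1 − 0.48) = 0.490445 ≈ 0.490.
A–C: 13/25 sites differ → p = 0.52, d = −0.75 ln(1 − 0.693333) = 0.886495 ≈ 0.886.
B–C: 9/25 sites differ → p = 0.36, d = −0.75 ln(1 − 0.48) = 0.490445 ≈ 0.490.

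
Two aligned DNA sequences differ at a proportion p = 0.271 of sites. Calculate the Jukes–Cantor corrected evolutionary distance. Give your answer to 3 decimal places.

d = −(3/4) ln(1 − 4p/3) = −0.75 ln(1 − 0.361333) = −0.75 ln(0.638667)
  = −0.75 × (-0.448372) = 0.336279 substitutions/site.

0.336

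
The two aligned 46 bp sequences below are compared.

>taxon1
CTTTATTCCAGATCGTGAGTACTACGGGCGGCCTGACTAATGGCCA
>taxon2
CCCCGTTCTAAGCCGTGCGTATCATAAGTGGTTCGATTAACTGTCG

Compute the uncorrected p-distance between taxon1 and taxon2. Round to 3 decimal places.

The sequences differ at 23 of 46 positions.
p = 23/46 = 0.500.

0.500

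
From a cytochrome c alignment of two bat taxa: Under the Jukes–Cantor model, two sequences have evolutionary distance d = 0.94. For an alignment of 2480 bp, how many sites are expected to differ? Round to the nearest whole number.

Invert JC69: p = (3/4)(1 − e^(−4d/3)) = 0.75 × (1 − e^(-1.253333)) = 0.75 × (1 − 0.285551) = 0.535837.
Expected differing sites = pL ≈ 0.535837 × 2480 = 1328.87576 ≈ 1329.

1329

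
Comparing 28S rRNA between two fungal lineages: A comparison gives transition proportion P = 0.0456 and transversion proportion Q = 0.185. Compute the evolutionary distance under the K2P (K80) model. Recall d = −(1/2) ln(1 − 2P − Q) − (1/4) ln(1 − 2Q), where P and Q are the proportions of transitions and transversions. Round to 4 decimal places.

0.2771

Under the Kimura two-parameter model, d = −½ ln(1 − 2P − Q) − ¼ ln(1 − 2Q).
1 − 2P − Q = 0.7238, giving −½ ln(0.7238) = 0.161620.
1 − 2Q = 0.63, giving −¼ ln(0.63) = 0.115509.
d = 0.161620 + 0.115509 = 0.277129.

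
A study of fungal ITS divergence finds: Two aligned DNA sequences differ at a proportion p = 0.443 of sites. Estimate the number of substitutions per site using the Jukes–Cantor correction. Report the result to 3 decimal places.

0.670

d = −(3/4) ln(1 − 4p/3) = −0.75 ln(1 − 0.590667) = −0.75 ln(0.409333)
  = −0.75 × (-0.893226) = 0.669920 substitutions/site.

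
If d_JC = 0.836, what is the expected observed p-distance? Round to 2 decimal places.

p = (3/4)(1 − e^(−4d/3)) = 0.75 × (1 − e^(-1.114667)) = 0.75 × (1 − 0.328024) = 0.503982.

0.50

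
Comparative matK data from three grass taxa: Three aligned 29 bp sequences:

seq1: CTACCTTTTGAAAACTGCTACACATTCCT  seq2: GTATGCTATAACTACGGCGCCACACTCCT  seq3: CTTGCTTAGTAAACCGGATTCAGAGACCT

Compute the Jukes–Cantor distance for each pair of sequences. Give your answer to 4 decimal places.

d(seq1,seq2) = 0.6018, d(seq1,seq3) = 0.6018, d(seq2,seq3) = 0.9978

seq1–seq2: 12/29 sites differ → p ≈ 0.413793, d = −0.75 ln(1 − 0.551724) = 0.601760 ≈ 0.6018.
seq1–seq3: 12/29 sites differ → p ≈ 0.413793, d = −0.75 ln(1 − 0.551724) = 0.601760 ≈ 0.6018.
seq2–seq3: 16/29 sites differ → p ≈ 0.551724, d = −0.75 ln(1 − 0.735632) = 0.997810 ≈ 0.9978.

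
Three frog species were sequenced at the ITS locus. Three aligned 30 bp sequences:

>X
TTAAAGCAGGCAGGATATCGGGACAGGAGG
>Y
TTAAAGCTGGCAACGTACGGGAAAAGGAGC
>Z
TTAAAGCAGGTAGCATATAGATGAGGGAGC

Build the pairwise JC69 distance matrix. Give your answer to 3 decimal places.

d(X,Y) = 0.383, d(X,Z) = 0.383, d(Y,Z) = 0.441

X–Y: 9/30 sites differ → p = 0.3, d = −0.75 ln(1 − 0.4) = 0.383119 ≈ 0.383.
X–Z: 9/30 sites differ → p = 0.3, d = −0.75 ln(1 − 0.4) = 0.383119 ≈ 0.383.
Y–Z: 10/30 sites differ → p ≈ 0.333333, d = −0.75 ln(1 − 0.444444) = 0.440839 ≈ 0.441.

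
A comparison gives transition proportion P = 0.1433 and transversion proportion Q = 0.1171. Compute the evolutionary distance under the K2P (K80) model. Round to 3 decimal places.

0.325

Under the Kimura two-parameter model, d = −½ ln(1 − 2P − Q) − ¼ ln(1 − 2Q).
1 − 2P − Q = 0.5963, giving −½ ln(0.5963) = 0.258506.
1 − 2Q = 0.7658, giving −¼ ln(0.7658) = 0.066709.
d = 0.258506 + 0.066709 = 0.325215.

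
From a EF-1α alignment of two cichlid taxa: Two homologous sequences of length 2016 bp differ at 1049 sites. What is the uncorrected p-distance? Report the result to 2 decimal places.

0.52

p = 1049/2016 = 0.520337… ≈ 0.52 (to 2 d.p.).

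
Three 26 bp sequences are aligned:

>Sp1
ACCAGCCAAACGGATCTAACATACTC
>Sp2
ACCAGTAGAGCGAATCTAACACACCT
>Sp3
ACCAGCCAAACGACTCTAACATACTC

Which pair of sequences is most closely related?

Sp1 and Sp3

Sp1–Sp2: 8/26 differ, p = 0.308, d = 0.396.
Sp1–Sp3: 2/26 differ, p = 0.077, d = 0.081.
Sp2–Sp3: 8/26 differ, p = 0.308, d = 0.396.
The smallest distance is between Sp1 and Sp3.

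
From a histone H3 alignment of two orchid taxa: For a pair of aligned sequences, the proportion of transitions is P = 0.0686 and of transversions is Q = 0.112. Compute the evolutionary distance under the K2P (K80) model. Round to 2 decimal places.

Under the Kimura two-parameter model, d = −½ ln(1 − 2P − Q) − ¼ ln(1 − 2Q).
1 − 2P − Q = 0.7508, giving −½ ln(0.7508) = 0.143308.
1 − 2Q = 0.776, giving −¼ ln(0.776) = 0.063401.
d = 0.143308 + 0.063401 = 0.206709.

0.21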